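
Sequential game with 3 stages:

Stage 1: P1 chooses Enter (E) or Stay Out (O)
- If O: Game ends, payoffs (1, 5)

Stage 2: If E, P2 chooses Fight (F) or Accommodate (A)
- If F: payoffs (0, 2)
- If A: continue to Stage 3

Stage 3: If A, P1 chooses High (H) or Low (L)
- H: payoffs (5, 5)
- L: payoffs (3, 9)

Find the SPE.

SPE: (E, A, H); Outcome (5, 5)

Work:
Stage 3: P1 chooses H (5 vs 3)
Stage 2: P2: F->2, A->5 (anticipating H). Choose A
Stage 1: P1: O->1, E->5 (anticipating A, H). Choose E
SPE path: E -> A -> H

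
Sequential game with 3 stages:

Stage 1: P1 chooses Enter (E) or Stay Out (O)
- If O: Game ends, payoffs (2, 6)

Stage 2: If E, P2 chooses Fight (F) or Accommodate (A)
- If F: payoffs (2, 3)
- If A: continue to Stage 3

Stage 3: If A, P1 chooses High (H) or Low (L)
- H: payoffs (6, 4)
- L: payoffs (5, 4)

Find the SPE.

SPE: (E, A, H); Outcome (6, 4)

Work:
Stage 3: P1 chooses H (6 vs 5)
Stage 2: P2: F->3, A->4 (anticipating H). Choose A
Stage 1: P1: O->2, E->6 (anticipating A, H). Choose E
SPE path: E -> A -> H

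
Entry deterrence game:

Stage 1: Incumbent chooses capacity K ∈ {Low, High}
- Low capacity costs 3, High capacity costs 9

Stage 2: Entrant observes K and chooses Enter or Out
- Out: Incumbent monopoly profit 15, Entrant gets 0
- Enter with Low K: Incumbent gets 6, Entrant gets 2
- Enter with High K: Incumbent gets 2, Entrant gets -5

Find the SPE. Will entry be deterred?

SPE: (High, Enter|Low, Out|High); Entry deterred. Incumbent net profit = 6

Work:
After Low K: Entrant enters (2 > 0)
After High K: Entrant stays out (-5 < 0)
Incumbent: Low → 6−3=3, High → 15−9=6
Incumbent chooses High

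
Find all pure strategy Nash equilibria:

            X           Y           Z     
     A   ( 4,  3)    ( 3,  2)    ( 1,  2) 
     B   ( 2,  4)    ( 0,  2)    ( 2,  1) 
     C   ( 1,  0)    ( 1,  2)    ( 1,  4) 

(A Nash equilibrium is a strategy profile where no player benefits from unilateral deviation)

Nash equilibrium: (A, X)

Work:
Best responses:
  P1 vs X: payoffs [4, 2, 1] → best response A (payoff 4)
  P1 vs Y: payoffs [3, 0, 1] → best response A (payoff 3)
  P1 vs Z: payoffs [1, 2, 1] → best response B (payoff 2)
  P2 vs A: payoffs [3, 2, 2] → best response X (payoff 3)
  P2 vs B: payoffs [4, 2, 1] → best response X (payoff 4)
  P2 vs C: payoffs [0, 2, 4] → best response Z (payoff 4)
Mutual best responses: (A,X) → Nash equilibria.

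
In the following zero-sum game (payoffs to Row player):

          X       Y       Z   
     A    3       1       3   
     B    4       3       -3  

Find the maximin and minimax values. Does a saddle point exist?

Maximin = 1, Minimax = 3, Saddle: False

Work:
Row minimums: [1, -3] → maximin = 1
Column maximums: [4, 3, 3] → minimax = 3
No saddle point (maximin ≠ minimax). Mixed strategy needed.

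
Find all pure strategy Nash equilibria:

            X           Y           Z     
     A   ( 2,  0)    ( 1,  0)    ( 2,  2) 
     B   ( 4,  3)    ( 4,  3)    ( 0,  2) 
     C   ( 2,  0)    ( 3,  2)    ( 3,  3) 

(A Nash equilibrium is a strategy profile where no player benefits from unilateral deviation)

Nash equilibrium: (B, X), (B, Y), (C, Z)

Work:
Best responses:
  P1 vs X: payoffs [2, 4, 2] → best response B (payoff 4)
  P1 vs Y: payoffs [1, 4, 3] → best response B (payoff 4)
  P1 vs Z: payoffs [2, 0, 3] → best response C (payoff 3)
  P2 vs A: payoffs [0, 0, 2] → best response Z (payoff 2)
  P2 vs B: payoffs [3, 3, 2] → best response X/Y (payoff 3)
  P2 vs C: payoffs [0, 2, 3] → best response Z (payoff 3)
Mutual best responses: (B,X), (B,Y), (C,Z) → Nash equilibria.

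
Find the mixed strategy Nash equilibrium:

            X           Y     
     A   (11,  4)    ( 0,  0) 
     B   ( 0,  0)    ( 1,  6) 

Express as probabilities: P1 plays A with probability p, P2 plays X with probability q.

p = 0.6, q = 0.0833

Work:
Find probabilities that make opponent indifferent:
P2 chooses q to make P1 indifferent between A and B
P1 chooses p to make P2 indifferent between X and Y
Mixed NE: P1 plays (A: 0.6, B: 0.4), P2 plays (X: 0.0833, Y: 0.9167)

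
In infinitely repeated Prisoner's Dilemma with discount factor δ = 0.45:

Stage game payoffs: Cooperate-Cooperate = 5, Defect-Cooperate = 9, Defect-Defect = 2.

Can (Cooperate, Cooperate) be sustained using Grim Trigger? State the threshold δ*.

δ* = 0.5714; since δ = 0.45 < 0.5714, cooperation cannot be sustained

Work:
For Grim Trigger:
Cooperate forever: 5/(1-δ)
Defect then punished: 9 + 2·δ/(1-δ)
Need: 5/(1-δ) ≥ 9 + 2·δ/(1-δ)
Solving: δ ≥ (T-R)/(T-P) = (9-5)/(9-2) = 0.5714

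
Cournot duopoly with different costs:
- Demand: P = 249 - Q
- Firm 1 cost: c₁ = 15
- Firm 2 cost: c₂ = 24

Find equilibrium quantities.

q₁* = 81.0, q₂* = 72.0

Work:
Reaction: q₁ = (249 - 15 - q₂)/2
Reaction: q₂ = (249 - 24 - q₁)/2
Solve simultaneously:
q₁* = (249 - 2×15 + 24)/3 = 81.0
q₂* = (249 - 2×24 + 15)/3 = 72.0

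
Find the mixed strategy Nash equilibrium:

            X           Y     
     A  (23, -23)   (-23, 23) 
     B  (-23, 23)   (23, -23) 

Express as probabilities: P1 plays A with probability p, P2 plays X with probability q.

p = 0.5, q = 0.5

Work:
Find probabilities that make opponent indifferent:
P2 chooses q to make P1 indifferent between A and B
P1 chooses p to make P2 indifferent between X and Y
Mixed NE: P1 plays (A: 0.5, B: 0.5), P2 plays (X: 0.5, Y: 0.5)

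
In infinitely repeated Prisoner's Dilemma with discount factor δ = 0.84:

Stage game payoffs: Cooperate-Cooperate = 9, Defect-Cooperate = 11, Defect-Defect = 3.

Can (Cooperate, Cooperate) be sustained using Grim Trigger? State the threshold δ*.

δ* = 0.25; since δ = 0.84 ≥ 0.25, cooperation can be sustained

Work:
For Grim Trigger:
Cooperate forever: 9/(1-δ)
Defect then punished: 11 + 3·δ/(1-δ)
Need: 9/(1-δ) ≥ 11 + 3·δ/(1-δ)
Solving: δ ≥ (T-R)/(T-P) = (11-9)/(11-3) = 0.25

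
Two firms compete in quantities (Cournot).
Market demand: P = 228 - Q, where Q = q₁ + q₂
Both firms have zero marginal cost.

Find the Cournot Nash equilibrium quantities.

q₁* = q₂* = 76.0; P* = 76.0

Work:
Profit: π_i = P·q_i = (a - q_i - q_j)·q_i
FOC: ∂π_i/∂q_i = a - 2q_i - q_j = 0
Reaction function: q_i = (228 - q_j)/2
Symmetry: q* = 228/3 = 76.0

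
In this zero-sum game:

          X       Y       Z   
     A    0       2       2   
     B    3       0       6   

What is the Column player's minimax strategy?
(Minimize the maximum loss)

Column should play Y, value = 2

Work:
Column player minimizes Row's maximum payoff:
Column X: max payoff to Row = 3
Column Y: max payoff to Row = 2
Column Z: max payoff to Row = 6
Minimum is 2, achieved by column Y.
Minimax strategy: Y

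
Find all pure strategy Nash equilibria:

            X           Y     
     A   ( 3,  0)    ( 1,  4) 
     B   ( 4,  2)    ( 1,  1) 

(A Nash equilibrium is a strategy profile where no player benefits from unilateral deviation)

Nash equilibrium: (A, Y), (B, X)

Work:
Best responses:
  P1 vs X: payoffs [3, 4] → best response B (payoff 4)
  P1 vs Y: payoffs [1, 1] → best response A/B (payoff 1)
  P2 vs A: payoffs [0, 4] → best response Y (payoff 4)
  P2 vs B: payoffs [2, 1] → best response X (payoff 2)
Mutual best responses: (A,Y), (B,X) → Nash equilibria.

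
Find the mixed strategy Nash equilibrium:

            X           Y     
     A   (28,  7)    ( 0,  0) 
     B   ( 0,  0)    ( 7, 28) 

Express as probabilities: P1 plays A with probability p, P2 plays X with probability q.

p = 0.8, q = 0.2

Work:
Find probabilities that make opponent indifferent:
P2 chooses q to make P1 indifferent between A and B
P1 chooses p to make P2 indifferent between X and Y
Mixed NE: P1 plays (A: 0.8, B: 0.2), P2 plays (X: 0.2, Y: 0.8)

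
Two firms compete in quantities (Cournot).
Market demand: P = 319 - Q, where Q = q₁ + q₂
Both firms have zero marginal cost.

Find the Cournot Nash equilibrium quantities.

q₁* = q₂* = 106.33; P* = 106.33

Work:
Profit: π_i = P·q_i = (a - q_i - q_j)·q_i
FOC: ∂π_i/∂q_i = a - 2q_i - q_j = 0
Reaction function: q_i = (319 - q_j)/2
Symmetry: q* = 319/3 = 106.33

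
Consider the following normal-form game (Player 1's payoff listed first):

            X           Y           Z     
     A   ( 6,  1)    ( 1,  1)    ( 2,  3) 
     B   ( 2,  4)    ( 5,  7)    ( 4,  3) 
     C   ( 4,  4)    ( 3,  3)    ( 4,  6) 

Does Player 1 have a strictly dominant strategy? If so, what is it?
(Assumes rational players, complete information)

No strictly dominant strategy exists for Player 1

Work:
A strategy strictly dominates another if it gives a strictly higher payoff against every opponent action. Compare each pair of P1's strategies column-by-column:
  A vs B: [6 vs 2, 1 vs 5, 2 vs 4] → A does not strictly dominate B (column Y: 1 ≤ 5)
  A vs C: [6 vs 4, 1 vs 3, 2 vs 4] → A does not strictly dominate C (column Y: 1 ≤ 3)
  B vs A: [2 vs 6, 5 vs 1, 4 vs 2] → B does not strictly dominate A (column X: 2 ≤ 6)
  B vs C: [2 vs 4, 5 vs 3, 4 vs 4] → B does not strictly dominate C (column X: 2 ≤ 4)
  C vs A: [4 vs 6, 3 vs 1, 4 vs 2] → C does not strictly dominate A (column X: 4 ≤ 6)
  C vs B: [4 vs 2, 3 vs 5, 4 vs 4] → C does not strictly dominate B (column Y: 3 ≤ 5)
No single strategy strictly dominates all others → no strictly dominant strategy.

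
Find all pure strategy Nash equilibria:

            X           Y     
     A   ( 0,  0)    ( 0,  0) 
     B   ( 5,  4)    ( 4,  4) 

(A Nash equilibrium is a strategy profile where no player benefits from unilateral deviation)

Nash equilibrium: (B, X), (B, Y)

Work:
Best responses:
  P1 vs X: payoffs [0, 5] → best response B (payoff 5)
  P1 vs Y: payoffs [0, 4] → best response B (payoff 4)
  P2 vs A: payoffs [0, 0] → best response X/Y (payoff 0)
  P2 vs B: payoffs [4, 4] → best response X/Y (payoff 4)
Mutual best responses: (B,X), (B,Y) → Nash equilibria.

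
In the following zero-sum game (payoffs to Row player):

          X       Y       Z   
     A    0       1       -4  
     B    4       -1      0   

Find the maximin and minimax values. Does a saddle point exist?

Maximin = -1, Minimax = 0, Saddle: False

Work:
Row minimums: [-4, -1] → maximin = -1
Column maximums: [4, 1, 0] → minimax = 0
No saddle point (maximin ≠ minimax). Mixed strategy needed.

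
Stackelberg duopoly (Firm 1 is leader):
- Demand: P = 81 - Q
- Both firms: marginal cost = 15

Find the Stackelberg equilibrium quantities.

q₁* (leader) = 33.0, q₂* (follower) = 16.5

Work:
Follower's reaction: q₂ = (a - c - q₁)/2
Leader substitutes: π₁ = q₁·(a - q₁ - (a-c-q₁)/2 - c)
FOC: q₁* = (81 - 15)/2 = 33.00
Then: q₂* = (81 - 15 - 33.0)/2 = 16.50
Leader has first-mover advantage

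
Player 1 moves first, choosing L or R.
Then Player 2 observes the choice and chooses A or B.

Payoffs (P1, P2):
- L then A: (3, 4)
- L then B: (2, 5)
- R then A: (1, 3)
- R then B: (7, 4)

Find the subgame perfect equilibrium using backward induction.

P1 plays R, P2 plays B after L and B after R; Payoff (7, 4)

Work:
Backward induction:
After L: P2 chooses B → P1 gets 2
After R: P2 chooses B → P1 gets 7
P1 chooses R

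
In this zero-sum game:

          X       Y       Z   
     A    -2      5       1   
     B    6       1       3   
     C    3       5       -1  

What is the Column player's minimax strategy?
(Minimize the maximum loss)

Column should play Z, value = 3

Work:
Column player minimizes Row's maximum payoff:
Column X: max payoff to Row = 6
Column Y: max payoff to Row = 5
Column Z: max payoff to Row = 3
Minimum is 3, achieved by column Z.
Minimax strategy: Z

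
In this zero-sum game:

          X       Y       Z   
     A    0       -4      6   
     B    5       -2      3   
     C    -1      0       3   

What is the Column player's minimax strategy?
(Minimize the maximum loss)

Column should play Y, value = 0

Work:
Column player minimizes Row's maximum payoff:
Column X: max payoff to Row = 5
Column Y: max payoff to Row = 0
Column Z: max payoff to Row = 6
Minimum is 0, achieved by column Y.
Minimax strategy: Y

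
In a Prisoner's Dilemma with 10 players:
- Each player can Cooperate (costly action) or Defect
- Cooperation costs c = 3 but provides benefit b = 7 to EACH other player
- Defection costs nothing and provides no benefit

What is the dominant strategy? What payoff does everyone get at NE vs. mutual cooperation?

Dominant: Defect; NE payoff = 0; Coop payoff = 60

Work:
Defect dominates (saves cost c = 3, benefit to others is external)
NE: All defect → everyone gets 0
If all cooperate: each receives (9)×7 - 3 = 60
Social dilemma: 60 > 0 but NE gives 0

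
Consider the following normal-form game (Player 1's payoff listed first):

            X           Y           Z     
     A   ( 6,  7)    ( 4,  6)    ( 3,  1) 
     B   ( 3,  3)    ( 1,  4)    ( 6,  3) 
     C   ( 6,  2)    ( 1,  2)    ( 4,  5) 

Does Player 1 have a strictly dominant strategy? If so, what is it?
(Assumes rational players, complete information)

No strictly dominant strategy exists for Player 1

Work:
A strategy strictly dominates another if it gives a strictly higher payoff against every opponent action. Compare each pair of P1's strategies column-by-column:
  A vs B: [6 vs 3, 4 vs 1, 3 vs 6] → A does not strictly dominate B (column Z: 3 ≤ 6)
  A vs C: [6 vs 6, 4 vs 1, 3 vs 4] → A does not strictly dominate C (column X: 6 ≤ 6)
  B vs A: [3 vs 6, 1 vs 4, 6 vs 3] → B does not strictly dominate A (column X: 3 ≤ 6)
  B vs C: [3 vs 6, 1 vs 1, 6 vs 4] → B does not strictly dominate C (column X: 3 ≤ 6)
  C vs A: [6 vs 6, 1 vs 4, 4 vs 3] → C does not strictly dominate A (column X: 6 ≤ 6)
  C vs B: [6 vs 3, 1 vs 1, 4 vs 6] → C does not strictly dominate B (column Y: 1 ≤ 1)
No single strategy strictly dominates all others → no strictly dominant strategy.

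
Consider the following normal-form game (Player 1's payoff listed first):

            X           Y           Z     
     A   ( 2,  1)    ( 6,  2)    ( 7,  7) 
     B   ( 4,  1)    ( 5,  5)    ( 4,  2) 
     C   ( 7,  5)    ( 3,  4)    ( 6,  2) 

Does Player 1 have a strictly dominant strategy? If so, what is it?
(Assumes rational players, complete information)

No strictly dominant strategy exists for Player 1

Work:
A strategy strictly dominates another if it gives a strictly higher payoff against every opponent action. Compare each pair of P1's strategies column-by-column:
  A vs B: [2 vs 4, 6 vs 5, 7 vs 4] → A does not strictly dominate B (column X: 2 ≤ 4)
  A vs C: [2 vs 7, 6 vs 3, 7 vs 6] → A does not strictly dominate C (column X: 2 ≤ 7)
  B vs A: [4 vs 2, 5 vs 6, 4 vs 7] → B does not strictly dominate A (column Y: 5 ≤ 6)
  B vs C: [4 vs 7, 5 vs 3, 4 vs 6] → B does not strictly dominate C (column X: 4 ≤ 7)
  C vs A: [7 vs 2, 3 vs 6, 6 vs 7] → C does not strictly dominate A (column Y: 3 ≤ 6)
  C vs B: [7 vs 4, 3 vs 5, 6 vs 4] → C does not strictly dominate B (column Y: 3 ≤ 5)
No single strategy strictly dominates all others → no strictly dominant strategy.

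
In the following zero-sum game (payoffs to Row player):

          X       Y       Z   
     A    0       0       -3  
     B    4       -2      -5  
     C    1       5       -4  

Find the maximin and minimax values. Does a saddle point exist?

Maximin = -3, Minimax = -3, Saddle: True

Work:
Row minimums: [-3, -5, -4] → maximin = -3
Column maximums: [4, 5, -3] → minimax = -3
Saddle point exists! Game value = -3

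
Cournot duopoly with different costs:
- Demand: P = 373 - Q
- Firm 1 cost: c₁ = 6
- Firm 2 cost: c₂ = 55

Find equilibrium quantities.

q₁* = 138.67, q₂* = 89.67

Work:
Reaction: q₁ = (373 - 6 - q₂)/2
Reaction: q₂ = (373 - 55 - q₁)/2
Solve simultaneously:
q₁* = (373 - 2×6 + 55)/3 = 138.67
q₂* = (373 - 2×55 + 6)/3 = 89.67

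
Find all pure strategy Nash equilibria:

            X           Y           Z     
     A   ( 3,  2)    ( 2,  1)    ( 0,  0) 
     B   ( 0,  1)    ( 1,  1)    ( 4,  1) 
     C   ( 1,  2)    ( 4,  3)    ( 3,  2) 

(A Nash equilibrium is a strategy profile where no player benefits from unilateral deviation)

Nash equilibrium: (A, X), (B, Z), (C, Y)

Work:
Best responses:
  P1 vs X: payoffs [3, 0, 1] → best response A (payoff 3)
  P1 vs Y: payoffs [2, 1, 4] → best response C (payoff 4)
  P1 vs Z: payoffs [0, 4, 3] → best response B (payoff 4)
  P2 vs A: payoffs [2, 1, 0] → best response X (payoff 2)
  P2 vs B: payoffs [1, 1, 1] → best response X/Y/Z (payoff 1)
  P2 vs C: payoffs [2, 3, 2] → best response Y (payoff 3)
Mutual best responses: (A,X), (B,Z), (C,Y) → Nash equilibria.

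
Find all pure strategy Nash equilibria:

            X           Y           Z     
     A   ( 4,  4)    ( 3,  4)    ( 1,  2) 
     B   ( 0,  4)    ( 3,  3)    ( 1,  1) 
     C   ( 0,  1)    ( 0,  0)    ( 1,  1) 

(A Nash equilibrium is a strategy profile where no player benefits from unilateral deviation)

Nash equilibrium: (A, X), (A, Y), (C, Z)

Work:
Best responses:
  P1 vs X: payoffs [4, 0, 0] → best response A (payoff 4)
  P1 vs Y: payoffs [3, 3, 0] → best response A/B (payoff 3)
  P1 vs Z: payoffs [1, 1, 1] → best response A/B/C (payoff 1)
  P2 vs A: payoffs [4, 4, 2] → best response X/Y (payoff 4)
  P2 vs B: payoffs [4, 3, 1] → best response X (payoff 4)
  P2 vs C: payoffs [1, 0, 1] → best response X/Z (payoff 1)
Mutual best responses: (A,X), (A,Y), (C,Z) → Nash equilibria.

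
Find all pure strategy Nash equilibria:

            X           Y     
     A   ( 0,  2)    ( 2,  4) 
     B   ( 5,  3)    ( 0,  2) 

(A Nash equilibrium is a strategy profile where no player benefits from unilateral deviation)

Nash equilibrium: (A, Y), (B, X)

Work:
Best responses:
  P1 vs X: payoffs [0, 5] → best response B (payoff 5)
  P1 vs Y: payoffs [2, 0] → best response A (payoff 2)
  P2 vs A: payoffs [2, 4] → best response Y (payoff 4)
  P2 vs B: payoffs [3, 2] → best response X (payoff 3)
Mutual best responses: (A,Y), (B,X) → Nash equilibria.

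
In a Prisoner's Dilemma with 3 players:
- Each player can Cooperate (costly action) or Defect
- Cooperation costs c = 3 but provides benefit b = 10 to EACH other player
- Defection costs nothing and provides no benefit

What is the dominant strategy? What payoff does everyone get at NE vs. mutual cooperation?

Dominant: Defect; NE payoff = 0; Coop payoff = 17

Work:
Defect dominates (saves cost c = 3, benefit to others is external)
NE: All defect → everyone gets 0
If all cooperate: each receives (2)×10 - 3 = 17
Social dilemma: 17 > 0 but NE gives 0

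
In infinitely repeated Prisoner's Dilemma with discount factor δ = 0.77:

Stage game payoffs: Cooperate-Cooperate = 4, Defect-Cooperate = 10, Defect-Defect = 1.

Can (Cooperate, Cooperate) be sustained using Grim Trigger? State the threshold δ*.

δ* = 0.6667; since δ = 0.77 ≥ 0.6667, cooperation can be sustained

Work:
For Grim Trigger:
Cooperate forever: 4/(1-δ)
Defect then punished: 10 + 1·δ/(1-δ)
Need: 4/(1-δ) ≥ 10 + 1·δ/(1-δ)
Solving: δ ≥ (T-R)/(T-P) = (10-4)/(10-1) = 0.6667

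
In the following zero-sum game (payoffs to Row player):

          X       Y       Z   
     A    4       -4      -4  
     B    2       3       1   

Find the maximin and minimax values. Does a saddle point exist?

Maximin = 1, Minimax = 1, Saddle: True

Work:
Row minimums: [-4, 1] → maximin = 1
Column maximums: [4, 3, 1] → minimax = 1
Saddle point exists! Game value = 1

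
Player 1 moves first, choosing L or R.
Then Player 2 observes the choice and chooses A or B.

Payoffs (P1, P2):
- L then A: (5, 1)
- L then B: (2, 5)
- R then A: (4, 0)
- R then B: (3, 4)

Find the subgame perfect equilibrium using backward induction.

P1 plays R, P2 plays B after L and B after R; Payoff (3, 4)

Work:
Backward induction:
After L: P2 chooses B → P1 gets 2
After R: P2 chooses B → P1 gets 3
P1 chooses R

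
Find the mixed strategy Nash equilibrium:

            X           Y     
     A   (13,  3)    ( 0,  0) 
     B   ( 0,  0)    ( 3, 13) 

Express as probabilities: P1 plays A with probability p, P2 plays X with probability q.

p = 0.8125, q = 0.1875

Work:
Find probabilities that make opponent indifferent:
P2 chooses q to make P1 indifferent between A and B
P1 chooses p to make P2 indifferent between X and Y
Mixed NE: P1 plays (A: 0.8125, B: 0.1875), P2 plays (X: 0.1875, Y: 0.8125)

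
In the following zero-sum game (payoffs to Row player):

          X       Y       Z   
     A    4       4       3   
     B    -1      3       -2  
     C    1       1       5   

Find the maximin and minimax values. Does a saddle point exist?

Maximin = 3, Minimax = 4, Saddle: False

Work:
Row minimums: [3, -2, 1] → maximin = 3
Column maximums: [4, 4, 5] → minimax = 4
No saddle point (maximin ≠ minimax). Mixed strategy needed.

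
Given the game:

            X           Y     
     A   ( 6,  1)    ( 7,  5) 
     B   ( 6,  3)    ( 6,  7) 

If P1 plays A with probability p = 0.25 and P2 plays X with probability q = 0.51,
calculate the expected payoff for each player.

E[P1] = 6.1225, E[P2] = 4.46

Work:
E[P1] = p·q·π₁(A,X) + p·(1-q)·π₁(A,Y) + (1-p)·q·π₁(B,X) + (1-p)·(1-q)·π₁(B,Y)
= 0.25·0.51·6 + 0.25·0.49·7 + 0.75·0.51·6 + 0.75·0.49·6
= 6.1225

E[P2] = 4.46 (similar calculation)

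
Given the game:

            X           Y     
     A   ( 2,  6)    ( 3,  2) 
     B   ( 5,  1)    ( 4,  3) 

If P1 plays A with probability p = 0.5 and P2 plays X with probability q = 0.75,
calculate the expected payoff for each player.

E[P1] = 3.5, E[P2] = 3.25

Work:
E[P1] = p·q·π₁(A,X) + p·(1-q)·π₁(A,Y) + (1-p)·q·π₁(B,X) + (1-p)·(1-q)·π₁(B,Y)
= 0.5·0.75·2 + 0.5·0.25·3 + 0.5·0.75·5 + 0.5·0.25·4
= 3.5

E[P2] = 3.25 (similar calculation)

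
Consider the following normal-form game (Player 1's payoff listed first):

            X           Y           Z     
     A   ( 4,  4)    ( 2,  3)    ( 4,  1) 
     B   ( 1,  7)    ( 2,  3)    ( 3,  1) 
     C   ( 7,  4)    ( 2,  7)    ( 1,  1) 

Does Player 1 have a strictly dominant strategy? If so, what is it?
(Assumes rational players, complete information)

No strictly dominant strategy exists for Player 1

Work:
A strategy strictly dominates another if it gives a strictly higher payoff against every opponent action. Compare each pair of P1's strategies column-by-column:
  A vs B: [4 vs 1, 2 vs 2, 4 vs 3] → A does not strictly dominate B (column Y: 2 ≤ 2)
  A vs C: [4 vs 7, 2 vs 2, 4 vs 1] → A does not strictly dominate C (column X: 4 ≤ 7)
  B vs A: [1 vs 4, 2 vs 2, 3 vs 4] → B does not strictly dominate A (column X: 1 ≤ 4)
  B vs C: [1 vs 7, 2 vs 2, 3 vs 1] → B does not strictly dominate C (column X: 1 ≤ 7)
  C vs A: [7 vs 4, 2 vs 2, 1 vs 4] → C does not strictly dominate A (column Y: 2 ≤ 2)
  C vs B: [7 vs 1, 2 vs 2, 1 vs 3] → C does not strictly dominate B (column Y: 2 ≤ 2)
No single strategy strictly dominates all others → no strictly dominant strategy.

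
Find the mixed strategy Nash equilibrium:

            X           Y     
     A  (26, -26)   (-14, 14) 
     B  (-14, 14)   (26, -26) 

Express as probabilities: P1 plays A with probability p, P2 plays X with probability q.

p = 0.5, q = 0.5

Work:
Find probabilities that make opponent indifferent:
P2 chooses q to make P1 indifferent between A and B
P1 chooses p to make P2 indifferent between X and Y
Mixed NE: P1 plays (A: 0.5, B: 0.5), P2 plays (X: 0.5, Y: 0.5)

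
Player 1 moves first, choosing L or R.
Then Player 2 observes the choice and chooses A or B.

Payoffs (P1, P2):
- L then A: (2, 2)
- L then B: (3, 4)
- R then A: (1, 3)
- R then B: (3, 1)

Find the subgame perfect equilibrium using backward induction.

P1 plays L, P2 plays B after L and A after R; Payoff (3, 4)

Work:
Backward induction:
After L: P2 chooses B → P1 gets 3
After R: P2 chooses A → P1 gets 1
P1 chooses L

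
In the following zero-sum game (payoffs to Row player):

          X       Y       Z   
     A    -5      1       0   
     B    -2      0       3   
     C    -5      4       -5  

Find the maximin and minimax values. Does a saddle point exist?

Maximin = -2, Minimax = -2, Saddle: True

Work:
Row minimums: [-5, -2, -5] → maximin = -2
Column maximums: [-2, 4, 3] → minimax = -2
Saddle point exists! Game value = -2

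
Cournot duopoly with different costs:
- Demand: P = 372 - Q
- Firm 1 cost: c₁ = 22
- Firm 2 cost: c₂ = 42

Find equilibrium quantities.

q₁* = 123.33, q₂* = 103.33

Work:
Reaction: q₁ = (372 - 22 - q₂)/2
Reaction: q₂ = (372 - 42 - q₁)/2
Solve simultaneously:
q₁* = (372 - 2×22 + 42)/3 = 123.33
q₂* = (372 - 2×42 + 22)/3 = 103.33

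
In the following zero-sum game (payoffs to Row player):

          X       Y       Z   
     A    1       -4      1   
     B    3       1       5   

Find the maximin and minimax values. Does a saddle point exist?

Maximin = 1, Minimax = 1, Saddle: True

Work:
Row minimums: [-4, 1] → maximin = 1
Column maximums: [3, 1, 5] → minimax = 1
Saddle point exists! Game value = 1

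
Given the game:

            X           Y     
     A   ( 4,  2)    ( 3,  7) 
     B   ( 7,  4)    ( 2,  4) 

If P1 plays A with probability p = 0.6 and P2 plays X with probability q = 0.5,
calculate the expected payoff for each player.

E[P1] = 3.9, E[P2] = 4.3

Work:
E[P1] = p·q·π₁(A,X) + p·(1-q)·π₁(A,Y) + (1-p)·q·π₁(B,X) + (1-p)·(1-q)·π₁(B,Y)
= 0.6·0.5·4 + 0.6·0.5·3 + 0.4·0.5·7 + 0.4·0.5·2
= 3.9

E[P2] = 4.3 (similar calculation)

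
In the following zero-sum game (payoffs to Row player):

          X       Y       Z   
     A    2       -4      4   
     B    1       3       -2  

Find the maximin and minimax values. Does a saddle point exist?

Maximin = -2, Minimax = 2, Saddle: False

Work:
Row minimums: [-4, -2] → maximin = -2
Column maximums: [2, 3, 4] → minimax = 2
No saddle point (maximin ≠ minimax). Mixed strategy needed.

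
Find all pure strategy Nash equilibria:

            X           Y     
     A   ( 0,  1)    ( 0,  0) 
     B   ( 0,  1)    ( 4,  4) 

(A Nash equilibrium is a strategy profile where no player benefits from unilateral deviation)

Nash equilibrium: (A, X), (B, Y)

Work:
Best responses:
  P1 vs X: payoffs [0, 0] → best response A/B (payoff 0)
  P1 vs Y: payoffs [0, 4] → best response B (payoff 4)
  P2 vs A: payoffs [1, 0] → best response X (payoff 1)
  P2 vs B: payoffs [1, 4] → best response Y (payoff 4)
Mutual best responses: (A,X), (B,Y) → Nash equilibria.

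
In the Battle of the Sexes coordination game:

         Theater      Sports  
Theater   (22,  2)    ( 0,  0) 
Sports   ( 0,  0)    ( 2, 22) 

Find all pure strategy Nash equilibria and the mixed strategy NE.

Pure NE: (Theater, Theater) and (Sports, Sports); Mixed NE: p = 0.9167, q = 0.0833

Work:
Check pure NE:
(Theater, Theater): (22, 2) - no unilateral deviation beneficial
(Sports, Sports): (2, 22) - no unilateral deviation beneficial
Mixed NE: P1 plays Theater with p = 0.9167, P2 plays Theater with q = 0.0833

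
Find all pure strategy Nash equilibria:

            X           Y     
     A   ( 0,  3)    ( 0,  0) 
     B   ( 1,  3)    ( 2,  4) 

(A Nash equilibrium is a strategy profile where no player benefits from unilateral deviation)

Nash equilibrium: (B, Y)

Work:
Best responses:
  P1 vs X: payoffs [0, 1] → best response B (payoff 1)
  P1 vs Y: payoffs [0, 2] → best response B (payoff 2)
  P2 vs A: payoffs [3, 0] → best response X (payoff 3)
  P2 vs B: payoffs [3, 4] → best response Y (payoff 4)
Mutual best responses: (B,Y) → Nash equilibria.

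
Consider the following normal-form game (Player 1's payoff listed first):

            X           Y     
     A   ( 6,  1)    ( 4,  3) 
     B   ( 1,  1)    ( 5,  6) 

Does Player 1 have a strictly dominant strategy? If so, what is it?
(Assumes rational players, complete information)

No strictly dominant strategy exists for Player 1

Work:
A strategy strictly dominates another if it gives a strictly higher payoff against every opponent action. Compare each pair of P1's strategies column-by-column:
  A vs B: [6 vs 1, 4 vs 5] → A does not strictly dominate B (column Y: 4 ≤ 5)
  B vs A: [1 vs 6, 5 vs 4] → B does not strictly dominate A (column X: 1 ≤ 6)
No single strategy strictly dominates all others → no strictly dominant strategy.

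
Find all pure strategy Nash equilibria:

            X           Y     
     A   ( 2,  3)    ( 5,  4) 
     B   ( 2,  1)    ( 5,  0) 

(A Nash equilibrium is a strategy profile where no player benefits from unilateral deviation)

Nash equilibrium: (A, Y), (B, X)

Work:
Best responses:
  P1 vs X: payoffs [2, 2] → best response A/B (payoff 2)
  P1 vs Y: payoffs [5, 5] → best response A/B (payoff 5)
  P2 vs A: payoffs [3, 4] → best response Y (payoff 4)
  P2 vs B: payoffs [1, 0] → best response X (payoff 1)
Mutual best responses: (A,Y), (B,X) → Nash equilibria.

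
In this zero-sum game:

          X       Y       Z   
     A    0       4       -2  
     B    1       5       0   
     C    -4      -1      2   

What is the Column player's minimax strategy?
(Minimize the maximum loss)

Column should play X, value = 1

Work:
Column player minimizes Row's maximum payoff:
Column X: max payoff to Row = 1
Column Y: max payoff to Row = 5
Column Z: max payoff to Row = 2
Minimum is 1, achieved by column X.
Minimax strategy: X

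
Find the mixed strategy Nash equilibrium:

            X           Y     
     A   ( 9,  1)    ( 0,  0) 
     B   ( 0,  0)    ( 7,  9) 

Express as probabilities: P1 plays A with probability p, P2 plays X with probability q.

p = 0.9, q = 0.4375

Work:
Find probabilities that make opponent indifferent:
P2 chooses q to make P1 indifferent between A and B
P1 chooses p to make P2 indifferent between X and Y
Mixed NE: P1 plays (A: 0.9, B: 0.1), P2 plays (X: 0.4375, Y: 0.5625)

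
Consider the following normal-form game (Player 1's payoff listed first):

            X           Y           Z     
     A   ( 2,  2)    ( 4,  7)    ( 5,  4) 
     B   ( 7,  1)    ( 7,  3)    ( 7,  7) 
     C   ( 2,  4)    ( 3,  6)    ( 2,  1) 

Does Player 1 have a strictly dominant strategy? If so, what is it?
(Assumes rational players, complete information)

Yes, Player 1's strictly dominant strategy is B

Work:
A strategy strictly dominates another if it gives a strictly higher payoff against every opponent action. Compare each pair of P1's strategies column-by-column:
  A vs B: [2 vs 7, 4 vs 7, 5 vs 7] → A does not strictly dominate B (column X: 2 ≤ 7)
  A vs C: [2 vs 2, 4 vs 3, 5 vs 2] → A does not strictly dominate C (column X: 2 ≤ 2)
  B vs A: [7 vs 2, 7 vs 4, 7 vs 5] → B strictly dominates A
  B vs C: [7 vs 2, 7 vs 3, 7 vs 2] → B strictly dominates C
  C vs A: [2 vs 2, 3 vs 4, 2 vs 5] → C does not strictly dominate A (column X: 2 ≤ 2)
  C vs B: [2 vs 7, 3 vs 7, 2 vs 7] → C does not strictly dominate B (column X: 2 ≤ 7)
B strictly dominates every other strategy → strictly dominant.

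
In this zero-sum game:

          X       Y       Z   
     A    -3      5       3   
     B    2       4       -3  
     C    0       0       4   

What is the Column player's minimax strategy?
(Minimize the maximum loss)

Column should play X, value = 2

Work:
Column player minimizes Row's maximum payoff:
Column X: max payoff to Row = 2
Column Y: max payoff to Row = 5
Column Z: max payoff to Row = 4
Minimum is 2, achieved by column X.
Minimax strategy: X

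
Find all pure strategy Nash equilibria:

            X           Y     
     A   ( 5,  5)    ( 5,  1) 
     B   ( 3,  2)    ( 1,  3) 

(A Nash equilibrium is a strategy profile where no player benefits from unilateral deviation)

Nash equilibrium: (A, X)

Work:
Best responses:
  P1 vs X: payoffs [5, 3] → best response A (payoff 5)
  P1 vs Y: payoffs [5, 1] → best response A (payoff 5)
  P2 vs A: payoffs [5, 1] → best response X (payoff 5)
  P2 vs B: payoffs [2, 3] → best response Y (payoff 3)
Mutual best responses: (A,X) → Nash equilibria.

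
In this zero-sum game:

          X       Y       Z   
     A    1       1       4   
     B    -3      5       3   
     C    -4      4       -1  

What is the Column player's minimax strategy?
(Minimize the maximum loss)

Column should play X, value = 1

Work:
Column player minimizes Row's maximum payoff:
Column X: max payoff to Row = 1
Column Y: max payoff to Row = 5
Column Z: max payoff to Row = 4
Minimum is 1, achieved by column X.
Minimax strategy: X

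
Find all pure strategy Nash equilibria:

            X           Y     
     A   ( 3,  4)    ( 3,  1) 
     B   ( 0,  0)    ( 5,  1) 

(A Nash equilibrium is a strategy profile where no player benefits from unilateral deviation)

Nash equilibrium: (A, X), (B, Y)

Work:
Best responses:
  P1 vs X: payoffs [3, 0] → best response A (payoff 3)
  P1 vs Y: payoffs [3, 5] → best response B (payoff 5)
  P2 vs A: payoffs [4, 1] → best response X (payoff 4)
  P2 vs B: payoffs [0, 1] → best response Y (payoff 1)
Mutual best responses: (A,X), (B,Y) → Nash equilibria.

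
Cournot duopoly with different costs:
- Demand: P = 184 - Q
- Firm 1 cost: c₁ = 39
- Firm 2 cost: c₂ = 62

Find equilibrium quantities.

q₁* = 56.0, q₂* = 33.0

Work:
Reaction: q₁ = (184 - 39 - q₂)/2
Reaction: q₂ = (184 - 62 - q₁)/2
Solve simultaneously:
q₁* = (184 - 2×39 + 62)/3 = 56.0
q₂* = (184 - 2×62 + 39)/3 = 33.0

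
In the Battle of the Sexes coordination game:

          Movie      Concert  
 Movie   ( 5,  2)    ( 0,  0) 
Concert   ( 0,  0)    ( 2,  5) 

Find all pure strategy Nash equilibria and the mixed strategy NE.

Pure NE: (Movie, Movie) and (Concert, Concert); Mixed NE: p = 0.7143, q = 0.2857

Work:
Check pure NE:
(Movie, Movie): (5, 2) - no unilateral deviation beneficial
(Concert, Concert): (2, 5) - no unilateral deviation beneficial
Mixed NE: P1 plays Movie with p = 0.7143, P2 plays Movie with q = 0.2857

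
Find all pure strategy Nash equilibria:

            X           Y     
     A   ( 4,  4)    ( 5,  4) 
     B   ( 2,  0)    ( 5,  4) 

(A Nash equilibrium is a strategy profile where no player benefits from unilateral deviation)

Nash equilibrium: (A, X), (A, Y), (B, Y)

Work:
Best responses:
  P1 vs X: payoffs [4, 2] → best response A (payoff 4)
  P1 vs Y: payoffs [5, 5] → best response A/B (payoff 5)
  P2 vs A: payoffs [4, 4] → best response X/Y (payoff 4)
  P2 vs B: payoffs [0, 4] → best response Y (payoff 4)
Mutual best responses: (A,X), (A,Y), (B,Y) → Nash equilibria.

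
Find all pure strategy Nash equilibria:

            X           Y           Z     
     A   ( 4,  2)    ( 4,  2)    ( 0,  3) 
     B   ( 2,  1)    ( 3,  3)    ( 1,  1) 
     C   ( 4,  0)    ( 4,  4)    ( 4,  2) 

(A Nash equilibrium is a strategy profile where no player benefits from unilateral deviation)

Nash equilibrium: (C, Y)

Work:
Best responses:
  P1 vs X: payoffs [4, 2, 4] → best response A/C (payoff 4)
  P1 vs Y: payoffs [4, 3, 4] → best response A/C (payoff 4)
  P1 vs Z: payoffs [0, 1, 4] → best response C (payoff 4)
  P2 vs A: payoffs [2, 2, 3] → best response Z (payoff 3)
  P2 vs B: payoffs [1, 3, 1] → best response Y (payoff 3)
  P2 vs C: payoffs [0, 4, 2] → best response Y (payoff 4)
Mutual best responses: (C,Y) → Nash equilibria.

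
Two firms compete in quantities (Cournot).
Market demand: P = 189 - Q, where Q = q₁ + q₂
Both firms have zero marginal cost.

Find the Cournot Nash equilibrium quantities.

q₁* = q₂* = 63.0; P* = 63.0

Work:
Profit: π_i = P·q_i = (a - q_i - q_j)·q_i
FOC: ∂π_i/∂q_i = a - 2q_i - q_j = 0
Reaction function: q_i = (189 - q_j)/2
Symmetry: q* = 189/3 = 63.0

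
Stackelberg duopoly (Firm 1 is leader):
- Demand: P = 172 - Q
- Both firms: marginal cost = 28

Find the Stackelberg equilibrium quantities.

q₁* (leader) = 72.0, q₂* (follower) = 36.0

Work:
Follower's reaction: q₂ = (a - c - q₁)/2
Leader substitutes: π₁ = q₁·(a - q₁ - (a-c-q₁)/2 - c)
FOC: q₁* = (172 - 28)/2 = 72.00
Then: q₂* = (172 - 28 - 72.0)/2 = 36.00
Leader has first-mover advantage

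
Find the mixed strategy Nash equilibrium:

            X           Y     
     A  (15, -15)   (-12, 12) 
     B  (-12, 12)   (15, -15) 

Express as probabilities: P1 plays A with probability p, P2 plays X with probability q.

p = 0.5, q = 0.5

Work:
Find probabilities that make opponent indifferent:
P2 chooses q to make P1 indifferent between A and B
P1 chooses p to make P2 indifferent between X and Y
Mixed NE: P1 plays (A: 0.5, B: 0.5), P2 plays (X: 0.5, Y: 0.5)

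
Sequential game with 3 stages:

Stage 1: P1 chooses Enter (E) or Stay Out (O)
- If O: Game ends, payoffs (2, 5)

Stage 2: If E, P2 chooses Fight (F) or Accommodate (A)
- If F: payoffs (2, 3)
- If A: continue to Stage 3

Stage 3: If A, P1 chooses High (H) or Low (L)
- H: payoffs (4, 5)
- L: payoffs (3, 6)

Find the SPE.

SPE: (E, A, H); Outcome (4, 5)

Work:
Stage 3: P1 chooses H (4 vs 3)
Stage 2: P2: F->3, A->5 (anticipating H). Choose A
Stage 1: P1: O->2, E->4 (anticipating A, H). Choose E
SPE path: E -> A -> H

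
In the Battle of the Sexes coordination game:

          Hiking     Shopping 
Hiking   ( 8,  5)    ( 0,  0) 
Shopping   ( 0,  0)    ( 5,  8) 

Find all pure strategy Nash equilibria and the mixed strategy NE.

Pure NE: (Hiking, Hiking) and (Shopping, Shopping); Mixed NE: p = 0.6154, q = 0.3846

Work:
Check pure NE:
(Hiking, Hiking): (8, 5) - no unilateral deviation beneficial
(Shopping, Shopping): (5, 8) - no unilateral deviation beneficial
Mixed NE: P1 plays Hiking with p = 0.6154, P2 plays Hiking with q = 0.3846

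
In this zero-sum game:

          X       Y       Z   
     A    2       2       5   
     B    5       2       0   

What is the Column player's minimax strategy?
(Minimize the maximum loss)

Column should play Y, value = 2

Work:
Column player minimizes Row's maximum payoff:
Column X: max payoff to Row = 5
Column Y: max payoff to Row = 2
Column Z: max payoff to Row = 5
Minimum is 2, achieved by column Y.
Minimax strategy: Y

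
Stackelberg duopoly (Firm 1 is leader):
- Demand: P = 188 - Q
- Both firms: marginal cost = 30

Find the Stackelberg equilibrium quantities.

q₁* (leader) = 79.0, q₂* (follower) = 39.5

Work:
Follower's reaction: q₂ = (a - c - q₁)/2
Leader substitutes: π₁ = q₁·(a - q₁ - (a-c-q₁)/2 - c)
FOC: q₁* = (188 - 30)/2 = 79.00
Then: q₂* = (188 - 30 - 79.0)/2 = 39.50
Leader has first-mover advantage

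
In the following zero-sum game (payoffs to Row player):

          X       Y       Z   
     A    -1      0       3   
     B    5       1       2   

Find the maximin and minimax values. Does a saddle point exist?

Maximin = 1, Minimax = 1, Saddle: True

Work:
Row minimums: [-1, 1] → maximin = 1
Column maximums: [5, 1, 3] → minimax = 1
Saddle point exists! Game value = 1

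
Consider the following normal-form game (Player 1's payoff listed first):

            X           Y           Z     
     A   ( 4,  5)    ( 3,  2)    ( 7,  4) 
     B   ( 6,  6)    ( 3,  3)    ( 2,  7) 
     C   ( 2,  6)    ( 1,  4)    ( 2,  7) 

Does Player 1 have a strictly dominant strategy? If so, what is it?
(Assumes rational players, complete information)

No strictly dominant strategy exists for Player 1

Work:
A strategy strictly dominates another if it gives a strictly higher payoff against every opponent action. Compare each pair of P1's strategies column-by-column:
  A vs B: [4 vs 6, 3 vs 3, 7 vs 2] → A does not strictly dominate B (column X: 4 ≤ 6)
  A vs C: [4 vs 2, 3 vs 1, 7 vs 2] → A strictly dominates C
  B vs A: [6 vs 4, 3 vs 3, 2 vs 7] → B does not strictly dominate A (column Y: 3 ≤ 3)
  B vs C: [6 vs 2, 3 vs 1, 2 vs 2] → B does not strictly dominate C (column Z: 2 ≤ 2)
  C vs A: [2 vs 4, 1 vs 3, 2 vs 7] → C does not strictly dominate A (column X: 2 ≤ 4)
  C vs B: [2 vs 6, 1 vs 3, 2 vs 2] → C does not strictly dominate B (column X: 2 ≤ 6)
No single strategy strictly dominates all others → no strictly dominant strategy.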